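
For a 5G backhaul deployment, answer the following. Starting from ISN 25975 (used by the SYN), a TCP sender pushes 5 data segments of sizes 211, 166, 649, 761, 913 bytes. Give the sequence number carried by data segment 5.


The SYN occupies sequence number ISN = 25975, so the first data byte is ISN + 1 = 25976.
SEQ of data segment i = (ISN + 1) + sum of payload sizes of segments 1..i-1.
Segment 1: SEQ = 25976, payload = 211 bytes
Segment 2: SEQ = 26187, payload = 166 bytes
Segment 3: SEQ = 26353, payload = 649 bytes
Segment 4: SEQ = 27002, payload = 761 bytes
Segment 5: SEQ = 27763, payload = 913 bytes
SEQ of segment 5 = 25976 + 211 + 166 + 649 + 761 = 27763

27763


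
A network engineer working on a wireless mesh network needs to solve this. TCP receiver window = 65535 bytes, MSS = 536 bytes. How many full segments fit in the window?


Given: RWND = 65535 bytes, MSS = 536 bytes
Full segments = floor(RWND / MSS)
Full segments = floor(65535 / 536)
Full segments = floor(122.2668) = 122

122


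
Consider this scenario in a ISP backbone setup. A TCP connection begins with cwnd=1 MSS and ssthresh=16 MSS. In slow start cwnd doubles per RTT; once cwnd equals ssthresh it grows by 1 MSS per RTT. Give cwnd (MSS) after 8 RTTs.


RTT 0: cwnd = 1 MSS (initial)
RTT 1: cwnd = 2 MSS (slow start, doubled)
RTT 2: cwnd = 4 MSS (slow start, doubled)
RTT 3: cwnd = 8 MSS (slow start, doubled)
RTT 4: cwnd = 16 MSS (slow start, doubled)
RTT 5: cwnd = 17 MSS (congestion avoidance, +1)
RTT 6: cwnd = 18 MSS (congestion avoidance, +1)
RTT 7: cwnd = 19 MSS (congestion avoidance, +1)
RTT 8: cwnd = 20 MSS (congestion avoidance, +1)

20


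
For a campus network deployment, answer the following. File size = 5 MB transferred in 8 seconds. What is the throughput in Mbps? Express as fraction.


Given: file = 5 MB, time = 8 s
File in Mb = 5 * 8 = 40 Mb
Throughput = 40 / 8 Mbps
Throughput = 5 Mbps

5


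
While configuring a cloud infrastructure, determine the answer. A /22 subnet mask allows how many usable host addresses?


Given: subnet mask /22
Host bits = 32 - 22 = 10
Total addresses = 2^10 = 1024
Usable hosts = 1024 - 2 (network + broadcast) = 1022

1022


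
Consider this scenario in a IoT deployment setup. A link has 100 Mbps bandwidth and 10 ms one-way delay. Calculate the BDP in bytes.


Given: bandwidth = 100 Mbps, delay = 10 ms
BDP in bits = 100 * 10^6 * 10 / 1000
BDP in bits = 1000000
BDP in bytes = 1000000 / 8 = 125000

125000


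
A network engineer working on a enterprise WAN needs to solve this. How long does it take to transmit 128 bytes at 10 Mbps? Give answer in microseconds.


Given: packet = 128 bytes, bandwidth = 10 Mbps
Packet in bits = 128 * 8 = 1024 bits
Bandwidth = 10 * 10^6 = 10000000 bps
Time = 1024 / 10000000 seconds
Time in us = 1024 * 10^6 / 10000000 = 102.4

102.4


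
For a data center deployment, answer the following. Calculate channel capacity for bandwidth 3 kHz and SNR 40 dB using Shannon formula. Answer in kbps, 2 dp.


Given: B = 3 kHz, SNR = 40 dB
SNR linear = 10^(40/10) = 10000
1 + SNR = 10001
log2(10001) = 13.2878566418
C = 3 * 1000 * 13.2878566418 = 39863.5699 bps
C = 39.863570 kbps -> 39.86 kbps (2 dp)

39.86


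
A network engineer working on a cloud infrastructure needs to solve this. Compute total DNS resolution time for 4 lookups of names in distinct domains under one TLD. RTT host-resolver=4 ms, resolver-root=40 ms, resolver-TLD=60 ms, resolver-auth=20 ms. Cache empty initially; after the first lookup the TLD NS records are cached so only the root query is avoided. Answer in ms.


Lookup 1 (cold cache): local + root + TLD + auth = 4 + 40 + 60 + 20 = 124 ms
Lookups 2..4 (TLD NS cached -> skip root; new domain -> still ask TLD and auth): local + TLD + auth = 4 + 60 + 20 = 84 ms each
Remaining 3 lookups: 3 * 84 = 252 ms
Total = 124 + 252 = 376 ms

376


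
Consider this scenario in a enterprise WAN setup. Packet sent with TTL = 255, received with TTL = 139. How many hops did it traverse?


Given: initial TTL = 255, received TTL = 139
Hops = initial TTL - received TTL
Hops = 255 - 139 = 116

116


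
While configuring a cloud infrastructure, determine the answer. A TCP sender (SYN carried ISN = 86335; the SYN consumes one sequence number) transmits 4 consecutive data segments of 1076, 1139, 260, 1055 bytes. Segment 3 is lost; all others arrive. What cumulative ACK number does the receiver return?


SYN uses sequence number 86335; first data byte = ISN + 1 = 86336.
Segment 1: SEQ = 86336, len = 1076 B, covers [86336, 87411]
Segment 2: SEQ = 87412, len = 1139 B, covers [87412, 88550]
Segment 3: SEQ = 88551, len = 260 B, covers [88551, 88810] [LOST]
Segment 4: SEQ = 88811, len = 1055 B, covers [88811, 89865]
In-order data received: bytes [86336, 88550] (segments 1..2).
Segment 3 missing -> gap begins at byte 88551; later segments buffered out of order.
Cumulative ACK = next expected in-order byte = 86336 + 1076 + 1139 = 88551

88551


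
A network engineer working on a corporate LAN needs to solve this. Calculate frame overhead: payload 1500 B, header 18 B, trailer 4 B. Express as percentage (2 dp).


Given: payload = 1500 B, header = 18 B, trailer = 4 B
Overhead bytes = header + trailer = 18 + 4 = 22
Total frame = payload + overhead = 1500 + 22 = 1522
Overhead % = 22 / 1522 * 100 = 1.4455% -> 1.45% (2 dp)

1.45


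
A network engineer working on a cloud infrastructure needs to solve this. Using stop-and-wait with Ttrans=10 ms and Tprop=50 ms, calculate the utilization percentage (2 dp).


Given: Ttrans = 10 ms, Tprop = 50 ms
RTT = 2 * Tprop = 2 * 50 = 100 ms
U = Ttrans / (Ttrans + RTT)
U = 10 / (10 + 100)
U = 10 / 110 = 0.090909
U% = 9.09%

9.09


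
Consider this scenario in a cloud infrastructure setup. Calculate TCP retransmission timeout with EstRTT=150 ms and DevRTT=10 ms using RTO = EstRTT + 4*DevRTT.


Given: EstRTT = 150 ms, DevRTT = 10 ms
Timeout = EstRTT + 4 * DevRTT
4 * DevRTT = 4 * 10 = 40
Timeout = 150 + 40 = 190 ms

190


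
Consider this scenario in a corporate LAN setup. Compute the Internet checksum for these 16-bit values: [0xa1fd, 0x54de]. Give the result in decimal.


Given words: [0xa1fd, 0x54de]
Step 1: Sum all words
Raw sum = 41469 + 21726 = 63195
One's complement = ~63195 & 0xFFFF = 2340

2340


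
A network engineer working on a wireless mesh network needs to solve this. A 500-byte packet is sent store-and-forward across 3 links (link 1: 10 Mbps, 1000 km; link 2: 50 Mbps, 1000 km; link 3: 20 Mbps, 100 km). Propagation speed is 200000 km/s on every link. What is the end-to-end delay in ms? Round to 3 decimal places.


Packet = 500 bytes = 4000 bits. Store-and-forward: sum (t_trans + t_prop) per link.
Link 1: t_trans = 4000/(10*10^6) s = 0.4000 ms; t_prop = 1000/200000 s = 5.0000 ms; subtotal = 5.4000 ms
Link 2: t_trans = 4000/(50*10^6) s = 0.0800 ms; t_prop = 1000/200000 s = 5.0000 ms; subtotal = 5.0800 ms
Link 3: t_trans = 4000/(20*10^6) s = 0.2000 ms; t_prop = 100/200000 s = 0.5000 ms; subtotal = 0.7000 ms
End-to-end = 5.4000 + 5.0800 + 0.7000 = 11.1800 ms -> 11.180 ms (3 dp)

11.180


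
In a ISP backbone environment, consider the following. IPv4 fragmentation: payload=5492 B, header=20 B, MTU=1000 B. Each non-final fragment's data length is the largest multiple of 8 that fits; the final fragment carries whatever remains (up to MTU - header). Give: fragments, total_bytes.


Max data per non-final fragment = floor((MTU - header)/8)*8 = floor((1000 - 20)/8)*8 = floor(980/8)*8 = 976 B
Final fragment needs no 8-byte alignment: it can carry up to MTU - header = 980 B
Non-final fragments needed = ceil((payload - 980) / 976) = ceil(4512/976) = ceil(4.6230) = 5
Number of fragments = 5 + 1 = 6
Fragment sizes (data): 5 * 976 B + 612 B (last, 612 <= 980 OK)
Total bytes sent = payload + n_frags * header = 5492 + 6*20 = 5492 + 120 = 5612 B

6, 5612


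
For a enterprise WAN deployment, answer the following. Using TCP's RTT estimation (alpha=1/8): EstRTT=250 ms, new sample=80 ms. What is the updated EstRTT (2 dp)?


Given: EstRTT = 250 ms, SampleRTT = 80 ms, alpha = 1/8
New EstRTT = (1 - alpha) * EstRTT + alpha * SampleRTT
(7/8) * 250 = 218.75
(1/8) * 80 = 10
New EstRTT = 218.75 + 10 = 228.75 ms -> 228.75 ms (2 dp)

228.75


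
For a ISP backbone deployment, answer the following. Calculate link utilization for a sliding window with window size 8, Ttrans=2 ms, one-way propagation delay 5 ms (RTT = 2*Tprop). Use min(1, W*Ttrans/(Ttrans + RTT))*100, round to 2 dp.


Given: W = 8, Ttrans = 2 ms, RTT = 10 ms (= 2 * Tprop, Tprop = 5 ms)
Cycle time = Ttrans + RTT = 2 + 10 = 12 ms (first packet sent until its ACK returns)
W * Ttrans = 8 * 2 = 16 ms of sending per cycle
W * Ttrans / (Ttrans + RTT) = 16 / 12 = 1.333333
U = min(1, 1.333333) = 1.000000
U% = 100.00%

100.00


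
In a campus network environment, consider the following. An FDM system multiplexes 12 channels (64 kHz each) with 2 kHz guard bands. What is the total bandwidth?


Given: 12 channels, 64 kHz each, guard = 2 kHz
Channel bandwidth = 12 * 64 = 768 kHz
Guard bands = 11 gaps * 2 kHz = 22 kHz
Total = 768 + 22 = 790 kHz

790


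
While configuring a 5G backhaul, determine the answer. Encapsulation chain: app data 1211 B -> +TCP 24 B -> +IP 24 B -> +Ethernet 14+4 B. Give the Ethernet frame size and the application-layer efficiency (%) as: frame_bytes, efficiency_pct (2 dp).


TCP segment = 1211 + 24 = 1235 B
IP packet = 1235 + 24 = 1259 B
Ethernet frame = 1259 + 14 + 4 = 1277 B
Efficiency = app / frame = 1211 / 1277 = 0.948316 = 94.8316% -> 94.83% (2 dp)

1277, 94.83


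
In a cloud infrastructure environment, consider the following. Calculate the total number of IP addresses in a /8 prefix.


Given: CIDR prefix /8
Host bits = 32 - 8 = 24
Total addresses = 2^24 = 16777216

16777216


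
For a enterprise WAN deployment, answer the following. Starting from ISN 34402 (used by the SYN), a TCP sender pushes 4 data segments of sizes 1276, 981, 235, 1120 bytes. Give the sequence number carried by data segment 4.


The SYN occupies sequence number ISN = 34402, so the first data byte is ISN + 1 = 34403.
SEQ of data segment i = (ISN + 1) + sum of payload sizes of segments 1..i-1.
Segment 1: SEQ = 34403, payload = 1276 bytes
Segment 2: SEQ = 35679, payload = 981 bytes
Segment 3: SEQ = 36660, payload = 235 bytes
Segment 4: SEQ = 36895, payload = 1120 bytes
SEQ of segment 4 = 34403 + 1276 + 981 + 235 = 36895

36895


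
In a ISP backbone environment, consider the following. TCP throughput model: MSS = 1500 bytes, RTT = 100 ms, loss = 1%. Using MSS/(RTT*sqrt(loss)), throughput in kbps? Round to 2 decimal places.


Given: MSS = 1500 bytes, RTT = 100 ms, loss = 1%
RTT in seconds = 100 / 1000 = 0.1
Loss rate = 1% = 0.01
sqrt(loss) = sqrt(0.01) = 0.1
Throughput (bytes/s) = 1500 / (0.1 * 0.1) = 150000.0000
Throughput (kbps) = 150000.0000 * 8 / 1000 = 1200.000000 -> 1200.00 kbps (2 dp)

1200.00


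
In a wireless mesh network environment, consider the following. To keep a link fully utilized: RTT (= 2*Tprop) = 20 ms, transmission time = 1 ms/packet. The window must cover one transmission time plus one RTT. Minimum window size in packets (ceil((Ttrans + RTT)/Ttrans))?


Given: Ttrans = 1 ms, RTT = 20 ms (= 2 * Tprop, Tprop = 10 ms)
Time until first ACK returns = Ttrans + RTT = 1 + 20 = 21 ms
Need W * Ttrans >= Ttrans + RTT  ->  W >= (Ttrans + RTT) / Ttrans
(Ttrans + RTT) / Ttrans = 21 / 1 = 21
W_min = ceil(21) = 21

21


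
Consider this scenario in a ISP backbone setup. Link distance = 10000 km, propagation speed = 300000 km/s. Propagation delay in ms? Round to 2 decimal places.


Given: distance = 10000 km, speed = 300000 km/s
Delay = distance / speed = 10000 / 300000 seconds
Delay in ms = 10000 * 1000 / 300000
Delay = 33.3333 ms
Rounded to 2 dp = 33.33 ms

33.33


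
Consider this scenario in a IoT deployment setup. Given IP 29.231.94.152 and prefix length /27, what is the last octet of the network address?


Given: IP = 29.231.94.152, prefix = /27
Subnet mask = 255.255.255.224
Last octet of IP: 152
Last octet of mask: 224
Network last octet = 152 AND 224 = 128

128


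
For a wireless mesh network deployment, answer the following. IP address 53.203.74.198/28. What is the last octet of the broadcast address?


Given: IP = 53.203.74.198, prefix = /28
Host bits = 32 - 28 = 4
Network last octet = 198 AND mask = 192
Host part size = 2^4 - 1 = 15
Broadcast last octet = 192 OR 15 = 207

207


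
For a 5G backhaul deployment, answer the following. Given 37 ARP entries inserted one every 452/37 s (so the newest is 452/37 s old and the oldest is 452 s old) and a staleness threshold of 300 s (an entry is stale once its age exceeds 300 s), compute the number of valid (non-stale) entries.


Ages are k * 452/37 s for k = 1..37 (spacing = 12.2162 s).
Entry k is valid iff k * 452/37 <= 300 iff k <= 37 * 300 / 452 = 24.5575
n_valid = floor(24.5575) = 24
(n_stale = 37 - 24 = 13)

24


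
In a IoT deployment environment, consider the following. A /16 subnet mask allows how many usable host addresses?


Given: subnet mask /16
Host bits = 32 - 16 = 16
Total addresses = 2^16 = 65536
Usable hosts = 65536 - 2 (network + broadcast) = 65534

65534


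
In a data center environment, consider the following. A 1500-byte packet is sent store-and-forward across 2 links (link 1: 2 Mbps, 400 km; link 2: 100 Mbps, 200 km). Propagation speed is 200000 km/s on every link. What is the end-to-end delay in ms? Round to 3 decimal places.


Packet = 1500 bytes = 12000 bits. Store-and-forward: sum (t_trans + t_prop) per link.
Link 1: t_trans = 12000/(2*10^6) s = 6.0000 ms; t_prop = 400/200000 s = 2.0000 ms; subtotal = 8.0000 ms
Link 2: t_trans = 12000/(100*10^6) s = 0.1200 ms; t_prop = 200/200000 s = 1.0000 ms; subtotal = 1.1200 ms
End-to-end = 8.0000 + 1.1200 = 9.1200 ms -> 9.120 ms (3 dp)

9.120


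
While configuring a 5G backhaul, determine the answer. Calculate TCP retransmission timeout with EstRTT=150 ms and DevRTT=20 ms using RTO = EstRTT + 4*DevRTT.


Given: EstRTT = 150 ms, DevRTT = 20 ms
Timeout = EstRTT + 4 * DevRTT
4 * DevRTT = 4 * 20 = 80
Timeout = 150 + 80 = 230 ms

230


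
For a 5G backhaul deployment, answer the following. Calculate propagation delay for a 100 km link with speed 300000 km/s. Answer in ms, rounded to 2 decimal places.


Given: distance = 100 km, speed = 300000 km/s
Delay = distance / speed = 100 / 300000 seconds
Delay in ms = 100 * 1000 / 300000
Delay = 0.3333 ms
Rounded to 2 dp = 0.33 ms

0.33


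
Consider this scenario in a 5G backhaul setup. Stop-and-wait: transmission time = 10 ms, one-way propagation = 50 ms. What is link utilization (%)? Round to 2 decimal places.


Given: Ttrans = 10 ms, Tprop = 50 ms
RTT = 2 * Tprop = 2 * 50 = 100 ms
U = Ttrans / (Ttrans + RTT)
U = 10 / (10 + 100)
U = 10 / 110 = 0.090909
U% = 9.09%

9.09


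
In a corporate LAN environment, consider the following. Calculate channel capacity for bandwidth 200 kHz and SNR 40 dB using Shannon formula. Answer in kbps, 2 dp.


Given: B = 200 kHz, SNR = 40 dB
SNR linear = 10^(40/10) = 10000
1 + SNR = 10001
log2(10001) = 13.2878566418
C = 200 * 1000 * 13.2878566418 = 2657571.3284 bps
C = 2657.571328 kbps -> 2657.57 kbps (2 dp)

2657.57


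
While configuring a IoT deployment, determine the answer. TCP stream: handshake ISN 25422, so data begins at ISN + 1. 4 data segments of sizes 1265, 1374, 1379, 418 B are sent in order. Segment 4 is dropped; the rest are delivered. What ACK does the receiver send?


SYN uses sequence number 25422; first data byte = ISN + 1 = 25423.
Segment 1: SEQ = 25423, len = 1265 B, covers [25423, 26687]
Segment 2: SEQ = 26688, len = 1374 B, covers [26688, 28061]
Segment 3: SEQ = 28062, len = 1379 B, covers [28062, 29440]
Segment 4: SEQ = 29441, len = 418 B, covers [29441, 29858] [LOST]
In-order data received: bytes [25423, 29440] (segments 1..3).
Segment 4 missing -> gap begins at byte 29441.
Cumulative ACK = next expected in-order byte = 25423 + 1265 + 1374 + 1379 = 29441

29441


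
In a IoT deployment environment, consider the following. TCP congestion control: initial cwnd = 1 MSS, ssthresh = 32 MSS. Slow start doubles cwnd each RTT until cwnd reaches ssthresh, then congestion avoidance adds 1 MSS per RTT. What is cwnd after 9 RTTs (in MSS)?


RTT 0: cwnd = 1 MSS (initial)
RTT 1: cwnd = 2 MSS (slow start, doubled)
RTT 2: cwnd = 4 MSS (slow start, doubled)
RTT 3: cwnd = 8 MSS (slow start, doubled)
RTT 4: cwnd = 16 MSS (slow start, doubled)
RTT 5: cwnd = 32 MSS (slow start, doubled)
RTT 6: cwnd = 33 MSS (congestion avoidance, +1)
RTT 7: cwnd = 34 MSS (congestion avoidance, +1)
RTT 8: cwnd = 35 MSS (congestion avoidance, +1)
RTT 9: cwnd = 36 MSS (congestion avoidance, +1)

36


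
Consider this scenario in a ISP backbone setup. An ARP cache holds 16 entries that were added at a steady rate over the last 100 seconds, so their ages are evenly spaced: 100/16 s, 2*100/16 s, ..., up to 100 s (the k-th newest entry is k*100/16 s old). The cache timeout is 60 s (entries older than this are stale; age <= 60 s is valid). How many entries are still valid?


Ages are k * 100/16 s for k = 1..16 (spacing = 6.2500 s).
Entry k is valid iff k * 100/16 <= 60 iff k <= 16 * 60 / 100 = 9.6000
n_valid = floor(9.6000) = 9
(n_stale = 16 - 9 = 7)

9


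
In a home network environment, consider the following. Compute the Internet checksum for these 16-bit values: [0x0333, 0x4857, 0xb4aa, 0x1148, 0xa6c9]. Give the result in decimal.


Given words: [0x0333, 0x4857, 0xb4aa, 0x1148, 0xa6c9]
Step 1: Sum all words
Raw sum = 819 + 18519 + 46250 + 4424 + 42697 = 112709
Step 2: Fold carry: (47173 + 1) = 47174
One's complement = ~47174 & 0xFFFF = 18361

18361


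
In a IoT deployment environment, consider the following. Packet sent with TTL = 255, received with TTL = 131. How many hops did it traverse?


Given: initial TTL = 255, received TTL = 131
Hops = initial TTL - received TTL
Hops = 255 - 131 = 124

124


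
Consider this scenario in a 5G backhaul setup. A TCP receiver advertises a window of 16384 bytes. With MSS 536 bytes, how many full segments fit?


Given: RWND = 16384 bytes, MSS = 536 bytes
Full segments = floor(RWND / MSS)
Full segments = floor(16384 / 536)
Full segments = floor(30.5672) = 30

30


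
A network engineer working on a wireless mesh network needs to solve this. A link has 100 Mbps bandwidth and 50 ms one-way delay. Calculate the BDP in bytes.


Given: bandwidth = 100 Mbps, delay = 50 ms
BDP in bits = 100 * 10^6 * 50 / 1000
BDP in bits = 5000000
BDP in bytes = 5000000 / 8 = 625000

625000


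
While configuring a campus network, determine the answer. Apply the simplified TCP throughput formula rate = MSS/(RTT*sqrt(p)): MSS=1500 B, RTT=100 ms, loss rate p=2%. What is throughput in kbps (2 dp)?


Given: MSS = 1500 bytes, RTT = 100 ms, loss = 2%
RTT in seconds = 100 / 1000 = 0.1
Loss rate = 2% = 0.02
sqrt(loss) = sqrt(0.02) = 0.141421356237
Throughput (bytes/s) = 1500 / (0.1 * 0.141421356237) = 106066.0172
Throughput (kbps) = 106066.0172 * 8 / 1000 = 848.528137 -> 848.53 kbps (2 dp)

848.53


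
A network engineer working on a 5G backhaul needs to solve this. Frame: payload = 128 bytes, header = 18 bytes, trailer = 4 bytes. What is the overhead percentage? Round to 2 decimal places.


Given: payload = 128 B, header = 18 B, trailer = 4 B
Overhead bytes = header + trailer = 18 + 4 = 22
Total frame = payload + overhead = 128 + 22 = 150
Overhead % = 22 / 150 * 100 = 14.6667% -> 14.67% (2 dp)

14.67


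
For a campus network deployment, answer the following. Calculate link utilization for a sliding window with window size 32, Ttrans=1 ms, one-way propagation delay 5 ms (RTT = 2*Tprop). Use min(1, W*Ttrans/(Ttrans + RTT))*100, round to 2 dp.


Given: W = 32, Ttrans = 1 ms, RTT = 10 ms (= 2 * Tprop, Tprop = 5 ms)
Cycle time = Ttrans + RTT = 1 + 10 = 11 ms (first packet sent until its ACK returns)
W * Ttrans = 32 * 1 = 32 ms of sending per cycle
W * Ttrans / (Ttrans + RTT) = 32 / 11 = 2.909091
U = min(1, 2.909091) = 1.000000
U% = 100.00%

100.00


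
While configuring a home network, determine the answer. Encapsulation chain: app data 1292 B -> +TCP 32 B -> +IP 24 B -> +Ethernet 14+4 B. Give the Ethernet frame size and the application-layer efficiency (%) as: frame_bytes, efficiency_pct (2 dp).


TCP segment = 1292 + 32 = 1324 B
IP packet = 1324 + 24 = 1348 B
Ethernet frame = 1348 + 14 + 4 = 1366 B
Efficiency = app / frame = 1292 / 1366 = 0.945827 = 94.5827% -> 94.58% (2 dp)

1366, 94.58


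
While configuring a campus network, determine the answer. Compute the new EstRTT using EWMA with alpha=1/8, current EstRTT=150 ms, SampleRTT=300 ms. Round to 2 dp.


Given: EstRTT = 150 ms, SampleRTT = 300 ms, alpha = 1/8
New EstRTT = (1 - alpha) * EstRTT + alpha * SampleRTT
(7/8) * 150 = 131.25
(1/8) * 300 = 37.5
New EstRTT = 131.25 + 37.5 = 168.75 ms -> 168.75 ms (2 dp)

168.75


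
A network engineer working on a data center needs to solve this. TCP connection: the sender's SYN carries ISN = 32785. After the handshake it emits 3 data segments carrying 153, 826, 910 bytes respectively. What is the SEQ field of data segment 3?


The SYN occupies sequence number ISN = 32785, so the first data byte is ISN + 1 = 32786.
SEQ of data segment i = (ISN + 1) + sum of payload sizes of segments 1..i-1.
Segment 1: SEQ = 32786, payload = 153 bytes
Segment 2: SEQ = 32939, payload = 826 bytes
Segment 3: SEQ = 33765, payload = 910 bytes
SEQ of segment 3 = 32786 + 153 + 826 = 33765

33765


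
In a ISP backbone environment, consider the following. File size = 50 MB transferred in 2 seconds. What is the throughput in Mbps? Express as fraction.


Given: file = 50 MB, time = 2 s
File in Mb = 50 * 8 = 400 Mb
Throughput = 400 / 2 Mbps
Throughput = 200 Mbps

200


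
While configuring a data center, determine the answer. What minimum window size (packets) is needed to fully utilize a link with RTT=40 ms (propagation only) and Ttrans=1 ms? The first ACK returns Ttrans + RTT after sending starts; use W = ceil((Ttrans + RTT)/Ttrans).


Given: Ttrans = 1 ms, RTT = 40 ms (= 2 * Tprop, Tprop = 20 ms)
Time until first ACK returns = Ttrans + RTT = 1 + 40 = 41 ms
Need W * Ttrans >= Ttrans + RTT  ->  W >= (Ttrans + RTT) / Ttrans
(Ttrans + RTT) / Ttrans = 41 / 1 = 41
W_min = ceil(41) = 41

41


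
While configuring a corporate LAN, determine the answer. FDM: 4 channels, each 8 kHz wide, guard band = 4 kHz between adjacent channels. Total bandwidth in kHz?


Given: 4 channels, 8 kHz each, guard = 4 kHz
Channel bandwidth = 4 * 8 = 32 kHz
Guard bands = 3 gaps * 4 kHz = 12 kHz
Total = 32 + 12 = 44 kHz

44


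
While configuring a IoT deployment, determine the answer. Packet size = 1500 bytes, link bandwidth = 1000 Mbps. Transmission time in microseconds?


Given: packet = 1500 bytes, bandwidth = 1000 Mbps
Packet in bits = 1500 * 8 = 12000 bits
Bandwidth = 1000 * 10^6 = 1000000000 bps
Time = 12000 / 1000000000 seconds
Time in us = 12000 * 10^6 / 1000000000 = 12

12


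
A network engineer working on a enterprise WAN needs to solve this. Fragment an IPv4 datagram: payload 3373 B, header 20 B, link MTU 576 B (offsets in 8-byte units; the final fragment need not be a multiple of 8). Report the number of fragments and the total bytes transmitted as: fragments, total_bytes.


Max data per non-final fragment = floor((MTU - header)/8)*8 = floor((576 - 20)/8)*8 = floor(556/8)*8 = 552 B
Final fragment needs no 8-byte alignment: it can carry up to MTU - header = 556 B
Non-final fragments needed = ceil((payload - 556) / 552) = ceil(2817/552) = ceil(5.1033) = 6
Number of fragments = 6 + 1 = 7
Fragment sizes (data): 6 * 552 B + 61 B (last, 61 <= 556 OK)
Total bytes sent = payload + n_frags * header = 3373 + 7*20 = 3373 + 140 = 3513 B

7, 3513


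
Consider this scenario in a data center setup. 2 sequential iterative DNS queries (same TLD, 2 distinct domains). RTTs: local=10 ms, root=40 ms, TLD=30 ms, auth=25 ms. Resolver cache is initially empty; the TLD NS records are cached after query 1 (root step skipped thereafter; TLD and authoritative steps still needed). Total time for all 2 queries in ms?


Lookup 1 (cold cache): local + root + TLD + auth = 10 + 40 + 30 + 25 = 105 ms
Lookups 2..2 (TLD NS cached -> skip root; new domain -> still ask TLD and auth): local + TLD + auth = 10 + 30 + 25 = 65 ms each
Remaining 1 lookups: 1 * 65 = 65 ms
Total = 105 + 65 = 170 ms

170


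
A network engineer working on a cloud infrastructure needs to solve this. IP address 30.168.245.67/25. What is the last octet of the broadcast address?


Given: IP = 30.168.245.67, prefix = /25
Host bits = 32 - 25 = 7
Network last octet = 67 AND mask = 0
Host part size = 2^7 - 1 = 127
Broadcast last octet = 0 OR 127 = 127

127


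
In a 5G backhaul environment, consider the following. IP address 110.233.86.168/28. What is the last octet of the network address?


Given: IP = 110.233.86.168, prefix = /28
Subnet mask = 255.255.255.240
Last octet of IP: 168
Last octet of mask: 240
Network last octet = 168 AND 240 = 160

160


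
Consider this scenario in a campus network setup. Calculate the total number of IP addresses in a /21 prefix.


Given: CIDR prefix /21
Host bits = 32 - 21 = 11
Total addresses = 2^11 = 2048

2048


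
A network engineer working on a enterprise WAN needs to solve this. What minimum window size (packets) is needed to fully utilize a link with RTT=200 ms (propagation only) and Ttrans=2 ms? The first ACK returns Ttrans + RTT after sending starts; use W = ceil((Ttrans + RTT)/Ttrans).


Given: Ttrans = 2 ms, RTT = 200 ms (= 2 * Tprop, Tprop = 100 ms)
Time until first ACK returns = Ttrans + RTT = 2 + 200 = 202 ms
Need W * Ttrans >= Ttrans + RTT  ->  W >= (Ttrans + RTT) / Ttrans
(Ttrans + RTT) / Ttrans = 202 / 2 = 101
W_min = ceil(101) = 101

101


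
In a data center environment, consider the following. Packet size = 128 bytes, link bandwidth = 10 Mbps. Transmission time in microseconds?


Given: packet = 128 bytes, bandwidth = 10 Mbps
Packet in bits = 128 * 8 = 1024 bits
Bandwidth = 10 * 10^6 = 10000000 bps
Time = 1024 / 10000000 seconds
Time in us = 1024 * 10^6 / 10000000 = 102.4

102.4


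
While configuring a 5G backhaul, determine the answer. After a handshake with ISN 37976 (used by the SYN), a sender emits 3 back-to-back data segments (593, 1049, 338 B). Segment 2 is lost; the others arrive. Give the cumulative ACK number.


SYN uses sequence number 37976; first data byte = ISN + 1 = 37977.
Segment 1: SEQ = 37977, len = 593 B, covers [37977, 38569]
Segment 2: SEQ = 38570, len = 1049 B, covers [38570, 39618] [LOST]
Segment 3: SEQ = 39619, len = 338 B, covers [39619, 39956]
In-order data received: bytes [37977, 38569] (segments 1..1).
Segment 2 missing -> gap begins at byte 38570; later segments buffered out of order.
Cumulative ACK = next expected in-order byte = 37977 + 593 = 38570

38570


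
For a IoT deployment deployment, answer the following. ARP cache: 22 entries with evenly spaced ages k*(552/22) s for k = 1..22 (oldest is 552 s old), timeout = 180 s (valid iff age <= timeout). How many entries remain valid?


Ages are k * 552/22 s for k = 1..22 (spacing = 25.0909 s).
Entry k is valid iff k * 552/22 <= 180 iff k <= 22 * 180 / 552 = 7.1739
n_valid = floor(7.1739) = 7
(n_stale = 22 - 7 = 15)

7


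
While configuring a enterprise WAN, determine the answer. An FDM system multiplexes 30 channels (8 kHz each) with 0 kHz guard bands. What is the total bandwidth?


Given: 30 channels, 8 kHz each, guard = 0 kHz
Channel bandwidth = 30 * 8 = 240 kHz
Guard bands = 29 gaps * 0 kHz = 0 kHz
Total = 240 + 0 = 240 kHz

240


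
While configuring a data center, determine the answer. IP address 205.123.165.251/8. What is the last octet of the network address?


Given: IP = 205.123.165.251, prefix = /8
Subnet mask = 255.0.0.0
Last octet of IP: 251
Last octet of mask: 0
Network last octet = 251 AND 0 = 0

0


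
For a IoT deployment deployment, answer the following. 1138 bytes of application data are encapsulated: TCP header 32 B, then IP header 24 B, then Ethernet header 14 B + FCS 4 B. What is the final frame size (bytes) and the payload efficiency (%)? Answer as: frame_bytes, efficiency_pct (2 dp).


TCP segment = 1138 + 32 = 1170 B
IP packet = 1170 + 24 = 1194 B
Ethernet frame = 1194 + 14 + 4 = 1212 B
Efficiency = app / frame = 1138 / 1212 = 0.938944 = 93.8944% -> 93.89% (2 dp)

1212, 93.89


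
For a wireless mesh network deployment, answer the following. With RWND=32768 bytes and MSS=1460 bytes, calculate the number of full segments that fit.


Given: RWND = 32768 bytes, MSS = 1460 bytes
Full segments = floor(RWND / MSS)
Full segments = floor(32768 / 1460)
Full segments = floor(22.4438) = 22

22


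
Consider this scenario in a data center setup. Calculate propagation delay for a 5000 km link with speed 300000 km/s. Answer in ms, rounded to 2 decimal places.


Given: distance = 5000 km, speed = 300000 km/s
Delay = distance / speed = 5000 / 300000 seconds
Delay in ms = 5000 * 1000 / 300000
Delay = 16.6667 ms
Rounded to 2 dp = 16.67 ms

16.67


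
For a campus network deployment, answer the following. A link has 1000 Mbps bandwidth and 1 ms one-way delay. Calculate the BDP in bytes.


Given: bandwidth = 1000 Mbps, delay = 1 ms
BDP in bits = 1000 * 10^6 * 1 / 1000
BDP in bits = 1000000
BDP in bytes = 1000000 / 8 = 125000

125000


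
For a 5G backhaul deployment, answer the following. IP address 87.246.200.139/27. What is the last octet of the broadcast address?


Given: IP = 87.246.200.139, prefix = /27
Host bits = 32 - 27 = 5
Network last octet = 139 AND mask = 128
Host part size = 2^5 - 1 = 31
Broadcast last octet = 128 OR 31 = 159

159


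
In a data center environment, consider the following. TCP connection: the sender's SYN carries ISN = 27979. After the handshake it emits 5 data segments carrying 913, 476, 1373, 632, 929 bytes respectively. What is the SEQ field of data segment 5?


The SYN occupies sequence number ISN = 27979, so the first data byte is ISN + 1 = 27980.
SEQ of data segment i = (ISN + 1) + sum of payload sizes of segments 1..i-1.
Segment 1: SEQ = 27980, payload = 913 bytes
Segment 2: SEQ = 28893, payload = 476 bytes
Segment 3: SEQ = 29369, payload = 1373 bytes
Segment 4: SEQ = 30742, payload = 632 bytes
Segment 5: SEQ = 31374, payload = 929 bytes
SEQ of segment 5 = 27980 + 913 + 476 + 1373 + 632 = 31374

31374


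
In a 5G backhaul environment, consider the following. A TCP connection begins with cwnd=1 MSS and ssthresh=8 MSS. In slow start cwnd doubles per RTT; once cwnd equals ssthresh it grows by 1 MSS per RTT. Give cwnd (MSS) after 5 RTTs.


RTT 0: cwnd = 1 MSS (initial)
RTT 1: cwnd = 2 MSS (slow start, doubled)
RTT 2: cwnd = 4 MSS (slow start, doubled)
RTT 3: cwnd = 8 MSS (slow start, doubled)
RTT 4: cwnd = 9 MSS (congestion avoidance, +1)
RTT 5: cwnd = 10 MSS (congestion avoidance, +1)

10


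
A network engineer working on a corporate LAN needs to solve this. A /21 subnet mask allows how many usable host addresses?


Given: subnet mask /21
Host bits = 32 - 21 = 11
Total addresses = 2^11 = 2048
Usable hosts = 2048 - 2 (network + broadcast) = 2046

2046


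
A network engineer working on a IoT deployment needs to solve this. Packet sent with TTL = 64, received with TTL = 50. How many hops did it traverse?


Given: initial TTL = 64, received TTL = 50
Hops = initial TTL - received TTL
Hops = 64 - 50 = 14

14


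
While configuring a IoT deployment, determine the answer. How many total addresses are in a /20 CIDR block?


Given: CIDR prefix /20
Host bits = 32 - 20 = 12
Total addresses = 2^12 = 4096

4096


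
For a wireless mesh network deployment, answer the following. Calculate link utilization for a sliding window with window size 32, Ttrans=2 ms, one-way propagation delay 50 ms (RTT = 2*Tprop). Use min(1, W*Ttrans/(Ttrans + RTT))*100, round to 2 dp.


Given: W = 32, Ttrans = 2 ms, RTT = 100 ms (= 2 * Tprop, Tprop = 50 ms)
Cycle time = Ttrans + RTT = 2 + 100 = 102 ms (first packet sent until its ACK returns)
W * Ttrans = 32 * 2 = 64 ms of sending per cycle
W * Ttrans / (Ttrans + RTT) = 64 / 102 = 0.627451
U = min(1, 0.627451) = 0.627451
U% = 62.75%

62.75


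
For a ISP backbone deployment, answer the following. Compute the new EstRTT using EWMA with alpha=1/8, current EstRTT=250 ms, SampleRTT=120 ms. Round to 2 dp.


Given: EstRTT = 250 ms, SampleRTT = 120 ms, alpha = 1/8
New EstRTT = (1 - alpha) * EstRTT + alpha * SampleRTT
(7/8) * 250 = 218.75
(1/8) * 120 = 15
New EstRTT = 218.75 + 15 = 233.75 ms -> 233.75 ms (2 dp)

233.75


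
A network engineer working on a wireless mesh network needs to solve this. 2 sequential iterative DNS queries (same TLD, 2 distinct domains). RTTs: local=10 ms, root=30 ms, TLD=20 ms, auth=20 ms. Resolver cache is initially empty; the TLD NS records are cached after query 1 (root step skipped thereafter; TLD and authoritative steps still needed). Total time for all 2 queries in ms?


Lookup 1 (cold cache): local + root + TLD + auth = 10 + 30 + 20 + 20 = 80 ms
Lookups 2..2 (TLD NS cached -> skip root; new domain -> still ask TLD and auth): local + TLD + auth = 10 + 20 + 20 = 50 ms each
Remaining 1 lookups: 1 * 50 = 50 ms
Total = 80 + 50 = 130 ms

130


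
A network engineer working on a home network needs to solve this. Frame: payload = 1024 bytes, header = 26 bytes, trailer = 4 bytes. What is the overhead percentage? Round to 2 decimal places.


Given: payload = 1024 B, header = 26 B, trailer = 4 B
Overhead bytes = header + trailer = 26 + 4 = 30
Total frame = payload + overhead = 1024 + 30 = 1054
Overhead % = 30 / 1054 * 100 = 2.8463% -> 2.85% (2 dp)

2.85


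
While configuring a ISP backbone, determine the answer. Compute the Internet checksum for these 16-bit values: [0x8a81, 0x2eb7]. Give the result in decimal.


Given words: [0x8a81, 0x2eb7]
Step 1: Sum all words
Raw sum = 35457 + 11959 = 47416
One's complement = ~47416 & 0xFFFF = 18119

18119


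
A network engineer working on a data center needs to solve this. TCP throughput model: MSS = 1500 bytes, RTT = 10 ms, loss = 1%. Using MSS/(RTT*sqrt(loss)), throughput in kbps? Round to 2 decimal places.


Given: MSS = 1500 bytes, RTT = 10 ms, loss = 1%
RTT in seconds = 10 / 1000 = 0.01
Loss rate = 1% = 0.01
sqrt(loss) = sqrt(0.01) = 0.1
Throughput (bytes/s) = 1500 / (0.01 * 0.1) = 1500000.0000
Throughput (kbps) = 1500000.0000 * 8 / 1000 = 12000.000000 -> 12000.00 kbps (2 dp)

12000.00


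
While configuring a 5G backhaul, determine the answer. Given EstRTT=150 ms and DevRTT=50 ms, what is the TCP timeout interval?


Given: EstRTT = 150 ms, DevRTT = 50 ms
Timeout = EstRTT + 4 * DevRTT
4 * DevRTT = 4 * 50 = 200
Timeout = 150 + 200 = 350 ms

350


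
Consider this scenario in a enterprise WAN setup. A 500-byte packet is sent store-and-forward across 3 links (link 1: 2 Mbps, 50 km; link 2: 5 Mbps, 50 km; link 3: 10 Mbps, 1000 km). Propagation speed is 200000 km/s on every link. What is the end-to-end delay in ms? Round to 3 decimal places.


Packet = 500 bytes = 4000 bits. Store-and-forward: sum (t_trans + t_prop) per link.
Link 1: t_trans = 4000/(2*10^6) s = 2.0000 ms; t_prop = 50/200000 s = 0.2500 ms; subtotal = 2.2500 ms
Link 2: t_trans = 4000/(5*10^6) s = 0.8000 ms; t_prop = 50/200000 s = 0.2500 ms; subtotal = 1.0500 ms
Link 3: t_trans = 4000/(10*10^6) s = 0.4000 ms; t_prop = 1000/200000 s = 5.0000 ms; subtotal = 5.4000 ms
End-to-end = 2.2500 + 1.0500 + 5.4000 = 8.7000 ms -> 8.700 ms (3 dp)

8.700


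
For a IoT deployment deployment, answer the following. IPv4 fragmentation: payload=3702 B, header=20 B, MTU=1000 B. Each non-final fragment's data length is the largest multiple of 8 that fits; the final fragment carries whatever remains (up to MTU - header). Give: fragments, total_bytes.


Max data per non-final fragment = floor((MTU - header)/8)*8 = floor((1000 - 20)/8)*8 = floor(980/8)*8 = 976 B
Final fragment needs no 8-byte alignment: it can carry up to MTU - header = 980 B
Non-final fragments needed = ceil((payload - 980) / 976) = ceil(2722/976) = ceil(2.7889) = 3
Number of fragments = 3 + 1 = 4
Fragment sizes (data): 3 * 976 B + 774 B (last, 774 <= 980 OK)
Total bytes sent = payload + n_frags * header = 3702 + 4*20 = 3702 + 80 = 3782 B

4, 3782


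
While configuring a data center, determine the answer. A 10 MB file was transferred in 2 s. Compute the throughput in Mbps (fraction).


Given: file = 10 MB, time = 2 s
File in Mb = 10 * 8 = 80 Mb
Throughput = 80 / 2 Mbps
Throughput = 40 Mbps

40


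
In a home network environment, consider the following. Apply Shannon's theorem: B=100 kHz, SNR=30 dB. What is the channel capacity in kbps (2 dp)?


Given: B = 100 kHz, SNR = 30 dB
SNR linear = 10^(30/10) = 1000
1 + SNR = 1001
log2(1001) = 9.9672262588
C = 100 * 1000 * 9.9672262588 = 996722.6259 bps
C = 996.722626 kbps -> 996.72 kbps (2 dp)

996.72


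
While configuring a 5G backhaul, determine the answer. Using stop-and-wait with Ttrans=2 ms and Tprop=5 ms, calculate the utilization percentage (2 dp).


Given: Ttrans = 2 ms, Tprop = 5 ms
RTT = 2 * Tprop = 2 * 5 = 10 ms
U = Ttrans / (Ttrans + RTT)
U = 2 / (2 + 10)
U = 2 / 12 = 0.166667
U% = 16.67%

16.67


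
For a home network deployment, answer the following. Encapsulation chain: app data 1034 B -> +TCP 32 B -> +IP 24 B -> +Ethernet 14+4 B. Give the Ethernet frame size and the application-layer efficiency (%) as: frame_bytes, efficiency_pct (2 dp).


TCP segment = 1034 + 32 = 1066 B
IP packet = 1066 + 24 = 1090 B
Ethernet frame = 1090 + 14 + 4 = 1108 B
Efficiency = app / frame = 1034 / 1108 = 0.933213 = 93.3213% -> 93.32% (2 dp)

1108, 93.32


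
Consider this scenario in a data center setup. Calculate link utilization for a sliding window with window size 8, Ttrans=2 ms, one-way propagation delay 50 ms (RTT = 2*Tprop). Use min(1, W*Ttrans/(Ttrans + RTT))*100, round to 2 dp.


Given: W = 8, Ttrans = 2 ms, RTT = 100 ms (= 2 * Tprop, Tprop = 50 ms)
Cycle time = Ttrans + RTT = 2 + 100 = 102 ms (first packet sent until its ACK returns)
W * Ttrans = 8 * 2 = 16 ms of sending per cycle
W * Ttrans / (Ttrans + RTT) = 16 / 102 = 0.156863
U = min(1, 0.156863) = 0.156863
U% = 15.69%

15.69


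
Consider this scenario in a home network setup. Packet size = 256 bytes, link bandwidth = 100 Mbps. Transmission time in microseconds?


Given: packet = 256 bytes, bandwidth = 100 Mbps
Packet in bits = 256 * 8 = 2048 bits
Bandwidth = 100 * 10^6 = 100000000 bps
Time = 2048 / 100000000 seconds
Time in us = 2048 * 10^6 / 100000000 = 20.48

20.48


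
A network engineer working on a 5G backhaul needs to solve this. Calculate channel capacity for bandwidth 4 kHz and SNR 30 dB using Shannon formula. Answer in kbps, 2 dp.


Given: B = 4 kHz, SNR = 30 dB
SNR linear = 10^(30/10) = 1000
1 + SNR = 1001
log2(1001) = 9.9672262588
C = 4 * 1000 * 9.9672262588 = 39868.9050 bps
C = 39.868905 kbps -> 39.87 kbps (2 dp)

39.87


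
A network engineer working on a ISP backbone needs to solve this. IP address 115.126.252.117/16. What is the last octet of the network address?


Given: IP = 115.126.252.117, prefix = /16
Subnet mask = 255.255.0.0
Last octet of IP: 117
Last octet of mask: 0
Network last octet = 117 AND 0 = 0

0


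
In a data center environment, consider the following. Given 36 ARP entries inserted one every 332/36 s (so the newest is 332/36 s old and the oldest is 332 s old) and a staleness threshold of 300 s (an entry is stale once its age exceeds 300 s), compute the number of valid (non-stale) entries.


Ages are k * 332/36 s for k = 1..36 (spacing = 9.2222 s).
Entry k is valid iff k * 332/36 <= 300 iff k <= 36 * 300 / 332 = 32.5301
n_valid = floor(32.5301) = 32
(n_stale = 36 - 32 = 4)

32


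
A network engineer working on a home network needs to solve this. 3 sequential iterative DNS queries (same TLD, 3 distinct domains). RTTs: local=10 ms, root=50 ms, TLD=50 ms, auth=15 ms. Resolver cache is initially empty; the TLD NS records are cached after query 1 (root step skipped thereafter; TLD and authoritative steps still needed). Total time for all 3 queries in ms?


Lookup 1 (cold cache): local + root + TLD + auth = 10 + 50 + 50 + 15 = 125 ms
Lookups 2..3 (TLD NS cached -> skip root; new domain -> still ask TLD and auth): local + TLD + auth = 10 + 50 + 15 = 75 ms each
Remaining 2 lookups: 2 * 75 = 150 ms
Total = 125 + 150 = 275 ms

275
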